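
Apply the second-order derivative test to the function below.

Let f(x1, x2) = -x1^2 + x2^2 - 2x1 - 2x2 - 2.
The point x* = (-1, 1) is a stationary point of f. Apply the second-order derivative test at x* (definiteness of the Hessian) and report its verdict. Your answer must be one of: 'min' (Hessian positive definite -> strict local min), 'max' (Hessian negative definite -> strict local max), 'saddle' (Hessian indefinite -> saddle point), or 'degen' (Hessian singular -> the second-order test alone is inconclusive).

Compute the Hessian H = grad^2 f:
  H = [[-2, 0], [0, 2]]
Verify stationarity: grad f(x*) = H x* + g = (0, 0).
Eigenvalues of H: -2, 2.
Eigenvalues have mixed signs, so H is indefinite -> x* is a saddle point.

saddle


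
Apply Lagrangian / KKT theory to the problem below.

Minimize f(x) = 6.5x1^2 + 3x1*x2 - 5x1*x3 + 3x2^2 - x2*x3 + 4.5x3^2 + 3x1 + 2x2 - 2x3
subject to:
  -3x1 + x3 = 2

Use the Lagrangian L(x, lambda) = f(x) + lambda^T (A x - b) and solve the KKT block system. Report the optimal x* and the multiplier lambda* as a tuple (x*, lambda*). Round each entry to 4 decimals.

Form the Lagrangian:
  L(x, lambda) = (1/2) x^T Q x + c^T x + lambda^T (A x - b)
Stationarity (grad_x L = 0): Q x + c + A^T lambda = 0.
Primal feasibility: A x = b.

This gives the KKT block system:
  [ Q   A^T ] [ x     ]   [-c ]
  [ A    0  ] [ lambda ] = [ b ]

Solving the linear system:
  x*      = (-0.6406, 0, 0.0781)
  lambda* = (-1.9063)
  f(x*)   = 0.8672

x* = (-0.6406, 0, 0.0781), lambda* = (-1.9063)


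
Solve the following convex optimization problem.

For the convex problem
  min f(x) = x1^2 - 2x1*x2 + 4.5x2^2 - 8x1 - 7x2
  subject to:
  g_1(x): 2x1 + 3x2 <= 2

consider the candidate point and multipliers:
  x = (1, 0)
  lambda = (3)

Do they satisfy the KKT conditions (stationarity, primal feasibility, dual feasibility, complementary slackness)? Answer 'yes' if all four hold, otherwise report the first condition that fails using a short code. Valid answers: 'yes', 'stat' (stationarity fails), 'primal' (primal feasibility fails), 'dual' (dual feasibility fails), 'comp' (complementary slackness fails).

Gradient of f: grad f(x) = Q x + c = (-6, -9)
Constraint values g_i(x) = a_i^T x - b_i:
  g_1((1, 0)) = 0
Stationarity residual: grad f(x) + sum_i lambda_i a_i = (0, 0)
  -> stationarity OK
Primal feasibility (all g_i <= 0): OK
Dual feasibility (all lambda_i >= 0): OK
Complementary slackness (lambda_i * g_i(x) = 0 for all i): OK

Verdict: yes, KKT holds.

yes


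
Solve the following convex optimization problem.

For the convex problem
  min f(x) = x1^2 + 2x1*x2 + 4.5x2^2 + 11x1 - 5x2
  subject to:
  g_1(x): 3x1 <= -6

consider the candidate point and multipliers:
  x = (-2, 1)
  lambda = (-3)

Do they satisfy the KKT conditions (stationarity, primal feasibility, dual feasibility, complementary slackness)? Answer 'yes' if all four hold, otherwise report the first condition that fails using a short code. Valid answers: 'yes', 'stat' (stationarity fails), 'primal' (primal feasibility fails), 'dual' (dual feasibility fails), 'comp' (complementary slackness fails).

Gradient of f: grad f(x) = Q x + c = (9, 0)
Constraint values g_i(x) = a_i^T x - b_i:
  g_1((-2, 1)) = 0
Stationarity residual: grad f(x) + sum_i lambda_i a_i = (0, 0)
  -> stationarity OK
Primal feasibility (all g_i <= 0): OK
Dual feasibility (all lambda_i >= 0): FAILS
Complementary slackness (lambda_i * g_i(x) = 0 for all i): OK

Verdict: the first failing condition is dual_feasibility -> dual.

dual


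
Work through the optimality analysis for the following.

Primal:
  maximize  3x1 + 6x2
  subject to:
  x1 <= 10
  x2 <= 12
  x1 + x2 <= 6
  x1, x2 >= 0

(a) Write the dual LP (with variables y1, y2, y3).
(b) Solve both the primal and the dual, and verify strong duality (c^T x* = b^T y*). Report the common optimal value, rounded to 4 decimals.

The standard primal-dual pair for 'max c^T x s.t. A x <= b, x >= 0' is:
  Dual:  min b^T y  s.t.  A^T y >= c,  y >= 0.

So the dual LP is:
  minimize  10y1 + 12y2 + 6y3
  subject to:
    y1 + y3 >= 3
    y2 + y3 >= 6
    y1, y2, y3 >= 0

Solving the primal: x* = (0, 6).
  primal value c^T x* = 36.
Solving the dual: y* = (0, 0, 6).
  dual value b^T y* = 36.
Strong duality: c^T x* = b^T y*. Confirmed.

36


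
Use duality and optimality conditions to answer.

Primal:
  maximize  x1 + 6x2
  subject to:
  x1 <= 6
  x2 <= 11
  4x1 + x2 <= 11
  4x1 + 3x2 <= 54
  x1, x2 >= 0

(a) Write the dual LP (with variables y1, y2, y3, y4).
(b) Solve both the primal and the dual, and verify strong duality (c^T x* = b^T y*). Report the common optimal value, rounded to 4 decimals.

The standard primal-dual pair for 'max c^T x s.t. A x <= b, x >= 0' is:
  Dual:  min b^T y  s.t.  A^T y >= c,  y >= 0.

So the dual LP is:
  minimize  6y1 + 11y2 + 11y3 + 54y4
  subject to:
    y1 + 4y3 + 4y4 >= 1
    y2 + y3 + 3y4 >= 6
    y1, y2, y3, y4 >= 0

Solving the primal: x* = (0, 11).
  primal value c^T x* = 66.
Solving the dual: y* = (0, 5.75, 0.25, 0).
  dual value b^T y* = 66.
Strong duality: c^T x* = b^T y*. Confirmed.

66


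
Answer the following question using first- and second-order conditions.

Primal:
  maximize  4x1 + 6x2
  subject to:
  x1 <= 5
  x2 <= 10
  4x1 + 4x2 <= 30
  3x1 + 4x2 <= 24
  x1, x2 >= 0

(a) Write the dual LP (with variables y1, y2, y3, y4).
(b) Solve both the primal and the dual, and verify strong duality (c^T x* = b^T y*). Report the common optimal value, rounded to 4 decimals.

The standard primal-dual pair for 'max c^T x s.t. A x <= b, x >= 0' is:
  Dual:  min b^T y  s.t.  A^T y >= c,  y >= 0.

So the dual LP is:
  minimize  5y1 + 10y2 + 30y3 + 24y4
  subject to:
    y1 + 4y3 + 3y4 >= 4
    y2 + 4y3 + 4y4 >= 6
    y1, y2, y3, y4 >= 0

Solving the primal: x* = (0, 6).
  primal value c^T x* = 36.
Solving the dual: y* = (0, 0, 0, 1.5).
  dual value b^T y* = 36.
Strong duality: c^T x* = b^T y*. Confirmed.

36


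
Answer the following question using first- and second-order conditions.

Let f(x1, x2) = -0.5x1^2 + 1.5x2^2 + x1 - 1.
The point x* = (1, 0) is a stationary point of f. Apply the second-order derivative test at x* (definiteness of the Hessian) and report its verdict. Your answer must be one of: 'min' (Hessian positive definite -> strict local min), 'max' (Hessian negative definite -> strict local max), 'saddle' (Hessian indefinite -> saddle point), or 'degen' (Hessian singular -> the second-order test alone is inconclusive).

Compute the Hessian H = grad^2 f:
  H = [[-1, 0], [0, 3]]
Verify stationarity: grad f(x*) = H x* + g = (0, 0).
Eigenvalues of H: -1, 3.
Eigenvalues have mixed signs, so H is indefinite -> x* is a saddle point.

saddle


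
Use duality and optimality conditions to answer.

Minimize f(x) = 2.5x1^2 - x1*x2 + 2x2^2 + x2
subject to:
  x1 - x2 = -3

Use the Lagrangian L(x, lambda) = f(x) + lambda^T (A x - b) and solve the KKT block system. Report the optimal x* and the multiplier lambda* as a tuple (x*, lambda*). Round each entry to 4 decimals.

Form the Lagrangian:
  L(x, lambda) = (1/2) x^T Q x + c^T x + lambda^T (A x - b)
Stationarity (grad_x L = 0): Q x + c + A^T lambda = 0.
Primal feasibility: A x = b.

This gives the KKT block system:
  [ Q   A^T ] [ x     ]   [-c ]
  [ A    0  ] [ lambda ] = [ b ]

Solving the linear system:
  x*      = (-1.4286, 1.5714)
  lambda* = (8.7143)
  f(x*)   = 13.8571

x* = (-1.4286, 1.5714), lambda* = (8.7143)


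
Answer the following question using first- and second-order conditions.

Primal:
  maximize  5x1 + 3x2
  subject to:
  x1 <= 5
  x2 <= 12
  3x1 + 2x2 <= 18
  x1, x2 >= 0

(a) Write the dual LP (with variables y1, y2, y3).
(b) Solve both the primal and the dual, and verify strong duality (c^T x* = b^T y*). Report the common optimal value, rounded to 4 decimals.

The standard primal-dual pair for 'max c^T x s.t. A x <= b, x >= 0' is:
  Dual:  min b^T y  s.t.  A^T y >= c,  y >= 0.

So the dual LP is:
  minimize  5y1 + 12y2 + 18y3
  subject to:
    y1 + 3y3 >= 5
    y2 + 2y3 >= 3
    y1, y2, y3 >= 0

Solving the primal: x* = (5, 1.5).
  primal value c^T x* = 29.5.
Solving the dual: y* = (0.5, 0, 1.5).
  dual value b^T y* = 29.5.
Strong duality: c^T x* = b^T y*. Confirmed.

29.5


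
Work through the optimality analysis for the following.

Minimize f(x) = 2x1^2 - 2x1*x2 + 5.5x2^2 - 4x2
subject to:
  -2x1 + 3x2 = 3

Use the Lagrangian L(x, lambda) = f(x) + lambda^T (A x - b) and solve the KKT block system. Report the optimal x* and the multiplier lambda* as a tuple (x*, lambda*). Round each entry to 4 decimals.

Form the Lagrangian:
  L(x, lambda) = (1/2) x^T Q x + c^T x + lambda^T (A x - b)
Stationarity (grad_x L = 0): Q x + c + A^T lambda = 0.
Primal feasibility: A x = b.

This gives the KKT block system:
  [ Q   A^T ] [ x     ]   [-c ]
  [ A    0  ] [ lambda ] = [ b ]

Solving the linear system:
  x*      = (-0.4286, 0.7143)
  lambda* = (-1.5714)
  f(x*)   = 0.9286

x* = (-0.4286, 0.7143), lambda* = (-1.5714)


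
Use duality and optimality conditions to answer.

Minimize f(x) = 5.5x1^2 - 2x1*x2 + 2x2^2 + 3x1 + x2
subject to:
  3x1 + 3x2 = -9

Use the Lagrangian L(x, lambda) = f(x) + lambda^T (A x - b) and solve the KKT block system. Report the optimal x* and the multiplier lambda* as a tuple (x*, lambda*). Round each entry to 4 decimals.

Form the Lagrangian:
  L(x, lambda) = (1/2) x^T Q x + c^T x + lambda^T (A x - b)
Stationarity (grad_x L = 0): Q x + c + A^T lambda = 0.
Primal feasibility: A x = b.

This gives the KKT block system:
  [ Q   A^T ] [ x     ]   [-c ]
  [ A    0  ] [ lambda ] = [ b ]

Solving the linear system:
  x*      = (-1.0526, -1.9474)
  lambda* = (1.5614)
  f(x*)   = 4.4737

x* = (-1.0526, -1.9474), lambda* = (1.5614)


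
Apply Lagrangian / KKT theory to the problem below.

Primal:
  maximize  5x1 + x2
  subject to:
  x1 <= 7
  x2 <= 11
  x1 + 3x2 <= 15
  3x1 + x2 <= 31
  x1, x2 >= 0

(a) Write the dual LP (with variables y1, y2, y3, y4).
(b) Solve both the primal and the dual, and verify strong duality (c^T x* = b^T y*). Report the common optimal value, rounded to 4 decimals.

The standard primal-dual pair for 'max c^T x s.t. A x <= b, x >= 0' is:
  Dual:  min b^T y  s.t.  A^T y >= c,  y >= 0.

So the dual LP is:
  minimize  7y1 + 11y2 + 15y3 + 31y4
  subject to:
    y1 + y3 + 3y4 >= 5
    y2 + 3y3 + y4 >= 1
    y1, y2, y3, y4 >= 0

Solving the primal: x* = (7, 2.6667).
  primal value c^T x* = 37.6667.
Solving the dual: y* = (4.6667, 0, 0.3333, 0).
  dual value b^T y* = 37.6667.
Strong duality: c^T x* = b^T y*. Confirmed.

37.6667


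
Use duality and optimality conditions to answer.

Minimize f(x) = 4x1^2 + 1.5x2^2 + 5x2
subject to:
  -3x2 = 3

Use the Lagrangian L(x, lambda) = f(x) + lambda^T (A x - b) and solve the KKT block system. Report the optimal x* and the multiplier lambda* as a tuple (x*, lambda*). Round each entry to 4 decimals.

Form the Lagrangian:
  L(x, lambda) = (1/2) x^T Q x + c^T x + lambda^T (A x - b)
Stationarity (grad_x L = 0): Q x + c + A^T lambda = 0.
Primal feasibility: A x = b.

This gives the KKT block system:
  [ Q   A^T ] [ x     ]   [-c ]
  [ A    0  ] [ lambda ] = [ b ]

Solving the linear system:
  x*      = (0, -1)
  lambda* = (0.6667)
  f(x*)   = -3.5

x* = (0, -1), lambda* = (0.6667)


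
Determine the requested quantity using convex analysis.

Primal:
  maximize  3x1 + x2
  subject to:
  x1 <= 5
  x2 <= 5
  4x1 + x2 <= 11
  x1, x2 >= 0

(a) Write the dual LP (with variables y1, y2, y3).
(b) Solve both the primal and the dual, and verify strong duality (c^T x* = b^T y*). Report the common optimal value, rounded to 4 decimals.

The standard primal-dual pair for 'max c^T x s.t. A x <= b, x >= 0' is:
  Dual:  min b^T y  s.t.  A^T y >= c,  y >= 0.

So the dual LP is:
  minimize  5y1 + 5y2 + 11y3
  subject to:
    y1 + 4y3 >= 3
    y2 + y3 >= 1
    y1, y2, y3 >= 0

Solving the primal: x* = (1.5, 5).
  primal value c^T x* = 9.5.
Solving the dual: y* = (0, 0.25, 0.75).
  dual value b^T y* = 9.5.
Strong duality: c^T x* = b^T y*. Confirmed.

9.5


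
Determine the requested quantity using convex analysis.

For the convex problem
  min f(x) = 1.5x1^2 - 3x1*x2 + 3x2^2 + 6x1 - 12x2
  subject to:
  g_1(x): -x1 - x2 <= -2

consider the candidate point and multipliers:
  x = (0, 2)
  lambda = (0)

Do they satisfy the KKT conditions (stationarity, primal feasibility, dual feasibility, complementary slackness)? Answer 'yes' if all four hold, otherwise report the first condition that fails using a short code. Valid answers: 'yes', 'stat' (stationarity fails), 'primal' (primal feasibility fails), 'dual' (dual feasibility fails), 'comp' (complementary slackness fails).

Gradient of f: grad f(x) = Q x + c = (0, 0)
Constraint values g_i(x) = a_i^T x - b_i:
  g_1((0, 2)) = 0
Stationarity residual: grad f(x) + sum_i lambda_i a_i = (0, 0)
  -> stationarity OK
Primal feasibility (all g_i <= 0): OK
Dual feasibility (all lambda_i >= 0): OK
Complementary slackness (lambda_i * g_i(x) = 0 for all i): OK

Verdict: yes, KKT holds.

yes


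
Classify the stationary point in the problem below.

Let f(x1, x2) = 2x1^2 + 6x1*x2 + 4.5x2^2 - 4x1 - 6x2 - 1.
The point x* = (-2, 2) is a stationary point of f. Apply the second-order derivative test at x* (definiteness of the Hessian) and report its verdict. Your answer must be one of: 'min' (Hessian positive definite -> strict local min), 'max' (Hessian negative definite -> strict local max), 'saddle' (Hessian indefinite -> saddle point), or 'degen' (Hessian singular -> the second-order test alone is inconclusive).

Compute the Hessian H = grad^2 f:
  H = [[4, 6], [6, 9]]
Verify stationarity: grad f(x*) = H x* + g = (0, 0).
Eigenvalues of H: 0, 13.
H has a zero eigenvalue (singular; positive semidefinite but not definite), so H is neither positive definite, negative definite, nor indefinite. The second-order test alone is inconclusive -> degen.
(Indeed, f is constant along the null direction of H through x*, so x* is not a strict local extremum.)

degen


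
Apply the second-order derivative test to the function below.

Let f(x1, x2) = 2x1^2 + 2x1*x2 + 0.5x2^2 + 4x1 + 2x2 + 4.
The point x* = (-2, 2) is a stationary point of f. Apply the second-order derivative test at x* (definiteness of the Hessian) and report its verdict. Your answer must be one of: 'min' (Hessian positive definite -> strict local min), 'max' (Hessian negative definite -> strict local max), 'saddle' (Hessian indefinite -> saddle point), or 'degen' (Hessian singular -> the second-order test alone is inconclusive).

Compute the Hessian H = grad^2 f:
  H = [[4, 2], [2, 1]]
Verify stationarity: grad f(x*) = H x* + g = (0, 0).
Eigenvalues of H: 0, 5.
H has a zero eigenvalue (singular; positive semidefinite but not definite), so H is neither positive definite, negative definite, nor indefinite. The second-order test alone is inconclusive -> degen.
(Indeed, f is constant along the null direction of H through x*, so x* is not a strict local extremum.)

degen


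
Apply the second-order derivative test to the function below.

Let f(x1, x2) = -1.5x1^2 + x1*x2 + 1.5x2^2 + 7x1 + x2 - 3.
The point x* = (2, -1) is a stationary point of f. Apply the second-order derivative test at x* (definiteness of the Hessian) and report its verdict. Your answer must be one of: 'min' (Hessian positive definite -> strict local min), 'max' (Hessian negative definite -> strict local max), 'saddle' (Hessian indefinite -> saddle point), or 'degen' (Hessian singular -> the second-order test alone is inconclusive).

Compute the Hessian H = grad^2 f:
  H = [[-3, 1], [1, 3]]
Verify stationarity: grad f(x*) = H x* + g = (0, 0).
Eigenvalues of H: -3.1623, 3.1623.
Eigenvalues have mixed signs, so H is indefinite -> x* is a saddle point.

saddle


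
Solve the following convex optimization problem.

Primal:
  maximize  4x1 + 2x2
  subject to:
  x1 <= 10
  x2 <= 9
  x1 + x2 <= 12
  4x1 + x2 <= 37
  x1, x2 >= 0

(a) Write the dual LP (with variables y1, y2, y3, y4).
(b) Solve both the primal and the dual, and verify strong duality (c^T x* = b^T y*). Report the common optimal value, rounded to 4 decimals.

The standard primal-dual pair for 'max c^T x s.t. A x <= b, x >= 0' is:
  Dual:  min b^T y  s.t.  A^T y >= c,  y >= 0.

So the dual LP is:
  minimize  10y1 + 9y2 + 12y3 + 37y4
  subject to:
    y1 + y3 + 4y4 >= 4
    y2 + y3 + y4 >= 2
    y1, y2, y3, y4 >= 0

Solving the primal: x* = (8.3333, 3.6667).
  primal value c^T x* = 40.6667.
Solving the dual: y* = (0, 0, 1.3333, 0.6667).
  dual value b^T y* = 40.6667.
Strong duality: c^T x* = b^T y*. Confirmed.

40.6667


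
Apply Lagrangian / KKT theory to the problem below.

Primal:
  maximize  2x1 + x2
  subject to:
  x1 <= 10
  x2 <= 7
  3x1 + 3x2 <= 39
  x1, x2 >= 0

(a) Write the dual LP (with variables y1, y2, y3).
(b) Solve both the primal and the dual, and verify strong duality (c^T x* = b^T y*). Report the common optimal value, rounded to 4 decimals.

The standard primal-dual pair for 'max c^T x s.t. A x <= b, x >= 0' is:
  Dual:  min b^T y  s.t.  A^T y >= c,  y >= 0.

So the dual LP is:
  minimize  10y1 + 7y2 + 39y3
  subject to:
    y1 + 3y3 >= 2
    y2 + 3y3 >= 1
    y1, y2, y3 >= 0

Solving the primal: x* = (10, 3).
  primal value c^T x* = 23.
Solving the dual: y* = (1, 0, 0.3333).
  dual value b^T y* = 23.
Strong duality: c^T x* = b^T y*. Confirmed.

23


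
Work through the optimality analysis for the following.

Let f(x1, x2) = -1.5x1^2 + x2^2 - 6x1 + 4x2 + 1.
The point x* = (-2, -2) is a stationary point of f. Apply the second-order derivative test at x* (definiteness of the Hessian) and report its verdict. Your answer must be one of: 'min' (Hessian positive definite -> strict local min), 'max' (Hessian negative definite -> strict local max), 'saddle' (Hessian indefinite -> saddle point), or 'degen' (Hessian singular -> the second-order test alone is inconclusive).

Compute the Hessian H = grad^2 f:
  H = [[-3, 0], [0, 2]]
Verify stationarity: grad f(x*) = H x* + g = (0, 0).
Eigenvalues of H: -3, 2.
Eigenvalues have mixed signs, so H is indefinite -> x* is a saddle point.

saddle


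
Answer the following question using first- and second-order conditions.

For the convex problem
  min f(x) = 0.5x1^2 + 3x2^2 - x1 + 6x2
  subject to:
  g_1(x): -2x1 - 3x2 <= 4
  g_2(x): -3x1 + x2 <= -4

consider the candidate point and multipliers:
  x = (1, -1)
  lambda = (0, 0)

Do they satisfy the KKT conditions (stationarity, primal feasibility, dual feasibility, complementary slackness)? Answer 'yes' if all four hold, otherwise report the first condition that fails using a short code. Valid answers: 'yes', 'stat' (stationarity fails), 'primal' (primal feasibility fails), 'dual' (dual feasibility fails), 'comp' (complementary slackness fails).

Gradient of f: grad f(x) = Q x + c = (0, 0)
Constraint values g_i(x) = a_i^T x - b_i:
  g_1((1, -1)) = -3
  g_2((1, -1)) = 0
Stationarity residual: grad f(x) + sum_i lambda_i a_i = (0, 0)
  -> stationarity OK
Primal feasibility (all g_i <= 0): OK
Dual feasibility (all lambda_i >= 0): OK
Complementary slackness (lambda_i * g_i(x) = 0 for all i): OK

Verdict: yes, KKT holds.

yes


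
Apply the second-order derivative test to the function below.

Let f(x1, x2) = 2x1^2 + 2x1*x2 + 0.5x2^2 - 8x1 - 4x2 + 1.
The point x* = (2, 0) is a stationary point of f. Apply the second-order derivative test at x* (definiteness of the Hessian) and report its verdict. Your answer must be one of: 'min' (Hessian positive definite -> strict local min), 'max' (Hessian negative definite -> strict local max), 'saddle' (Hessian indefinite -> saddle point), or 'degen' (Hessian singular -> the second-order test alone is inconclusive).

Compute the Hessian H = grad^2 f:
  H = [[4, 2], [2, 1]]
Verify stationarity: grad f(x*) = H x* + g = (0, 0).
Eigenvalues of H: 0, 5.
H has a zero eigenvalue (singular; positive semidefinite but not definite), so H is neither positive definite, negative definite, nor indefinite. The second-order test alone is inconclusive -> degen.
(Indeed, f is constant along the null direction of H through x*, so x* is not a strict local extremum.)

degen


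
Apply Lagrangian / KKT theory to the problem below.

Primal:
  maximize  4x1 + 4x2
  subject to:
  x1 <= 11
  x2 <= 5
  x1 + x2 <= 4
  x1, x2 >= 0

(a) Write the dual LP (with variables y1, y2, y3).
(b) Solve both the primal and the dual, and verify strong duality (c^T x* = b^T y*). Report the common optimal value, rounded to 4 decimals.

The standard primal-dual pair for 'max c^T x s.t. A x <= b, x >= 0' is:
  Dual:  min b^T y  s.t.  A^T y >= c,  y >= 0.

So the dual LP is:
  minimize  11y1 + 5y2 + 4y3
  subject to:
    y1 + y3 >= 4
    y2 + y3 >= 4
    y1, y2, y3 >= 0

Solving the primal: x* = (4, 0).
  primal value c^T x* = 16.
Solving the dual: y* = (0, 0, 4).
  dual value b^T y* = 16.
Strong duality: c^T x* = b^T y*. Confirmed.

16


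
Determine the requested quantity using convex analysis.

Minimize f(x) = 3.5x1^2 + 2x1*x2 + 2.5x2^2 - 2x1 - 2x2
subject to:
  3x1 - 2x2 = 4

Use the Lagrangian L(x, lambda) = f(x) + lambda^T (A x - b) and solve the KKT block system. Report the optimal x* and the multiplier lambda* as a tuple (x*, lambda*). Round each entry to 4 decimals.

Form the Lagrangian:
  L(x, lambda) = (1/2) x^T Q x + c^T x + lambda^T (A x - b)
Stationarity (grad_x L = 0): Q x + c + A^T lambda = 0.
Primal feasibility: A x = b.

This gives the KKT block system:
  [ Q   A^T ] [ x     ]   [-c ]
  [ A    0  ] [ lambda ] = [ b ]

Solving the linear system:
  x*      = (0.9897, -0.5155)
  lambda* = (-1.299)
  f(x*)   = 2.1237

x* = (0.9897, -0.5155), lambda* = (-1.299)


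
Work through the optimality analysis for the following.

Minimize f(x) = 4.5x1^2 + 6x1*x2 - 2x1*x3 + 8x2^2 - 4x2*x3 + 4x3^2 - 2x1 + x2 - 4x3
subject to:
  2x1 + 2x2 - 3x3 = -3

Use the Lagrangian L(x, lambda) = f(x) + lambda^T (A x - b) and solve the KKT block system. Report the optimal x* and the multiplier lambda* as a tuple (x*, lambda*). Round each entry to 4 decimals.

Form the Lagrangian:
  L(x, lambda) = (1/2) x^T Q x + c^T x + lambda^T (A x - b)
Stationarity (grad_x L = 0): Q x + c + A^T lambda = 0.
Primal feasibility: A x = b.

This gives the KKT block system:
  [ Q   A^T ] [ x     ]   [-c ]
  [ A    0  ] [ lambda ] = [ b ]

Solving the linear system:
  x*      = (0.1559, -0.0374, 1.0789)
  lambda* = (1.4899)
  f(x*)   = -0.0977

x* = (0.1559, -0.0374, 1.0789), lambda* = (1.4899)


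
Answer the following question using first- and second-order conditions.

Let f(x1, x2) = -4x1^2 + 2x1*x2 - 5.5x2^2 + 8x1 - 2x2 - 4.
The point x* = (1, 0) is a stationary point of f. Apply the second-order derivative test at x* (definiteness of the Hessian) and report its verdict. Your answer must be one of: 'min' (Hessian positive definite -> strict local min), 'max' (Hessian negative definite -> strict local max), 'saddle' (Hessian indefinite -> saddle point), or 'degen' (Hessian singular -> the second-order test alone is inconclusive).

Compute the Hessian H = grad^2 f:
  H = [[-8, 2], [2, -11]]
Verify stationarity: grad f(x*) = H x* + g = (0, 0).
Eigenvalues of H: -12, -7.
Both eigenvalues < 0, so H is negative definite -> x* is a strict local max.

max


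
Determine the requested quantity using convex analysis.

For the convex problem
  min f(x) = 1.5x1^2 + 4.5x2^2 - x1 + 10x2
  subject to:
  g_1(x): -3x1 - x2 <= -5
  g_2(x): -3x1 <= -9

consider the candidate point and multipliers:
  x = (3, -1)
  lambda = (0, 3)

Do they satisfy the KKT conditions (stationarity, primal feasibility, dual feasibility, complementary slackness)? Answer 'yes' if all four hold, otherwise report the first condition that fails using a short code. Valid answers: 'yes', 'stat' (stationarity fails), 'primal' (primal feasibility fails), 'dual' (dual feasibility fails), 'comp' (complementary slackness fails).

Gradient of f: grad f(x) = Q x + c = (8, 1)
Constraint values g_i(x) = a_i^T x - b_i:
  g_1((3, -1)) = -3
  g_2((3, -1)) = 0
Stationarity residual: grad f(x) + sum_i lambda_i a_i = (-1, 1)
  -> stationarity FAILS
Primal feasibility (all g_i <= 0): OK
Dual feasibility (all lambda_i >= 0): OK
Complementary slackness (lambda_i * g_i(x) = 0 for all i): OK

Verdict: the first failing condition is stationarity -> stat.

stat


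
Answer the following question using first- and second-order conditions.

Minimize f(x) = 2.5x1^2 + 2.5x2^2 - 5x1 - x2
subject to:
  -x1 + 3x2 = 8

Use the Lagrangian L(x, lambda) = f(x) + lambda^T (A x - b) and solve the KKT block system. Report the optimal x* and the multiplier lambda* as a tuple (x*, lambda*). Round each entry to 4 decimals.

Form the Lagrangian:
  L(x, lambda) = (1/2) x^T Q x + c^T x + lambda^T (A x - b)
Stationarity (grad_x L = 0): Q x + c + A^T lambda = 0.
Primal feasibility: A x = b.

This gives the KKT block system:
  [ Q   A^T ] [ x     ]   [-c ]
  [ A    0  ] [ lambda ] = [ b ]

Solving the linear system:
  x*      = (0.16, 2.72)
  lambda* = (-4.2)
  f(x*)   = 15.04

x* = (0.16, 2.72), lambda* = (-4.2)


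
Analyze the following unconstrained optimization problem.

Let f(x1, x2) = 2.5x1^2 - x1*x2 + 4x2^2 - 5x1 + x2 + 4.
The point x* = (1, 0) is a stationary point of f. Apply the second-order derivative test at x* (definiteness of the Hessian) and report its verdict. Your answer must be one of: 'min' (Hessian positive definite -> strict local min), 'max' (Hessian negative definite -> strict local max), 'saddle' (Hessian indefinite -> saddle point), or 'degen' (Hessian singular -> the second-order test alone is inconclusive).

Compute the Hessian H = grad^2 f:
  H = [[5, -1], [-1, 8]]
Verify stationarity: grad f(x*) = H x* + g = (0, 0).
Eigenvalues of H: 4.6972, 8.3028.
Both eigenvalues > 0, so H is positive definite -> x* is a strict local min.

min


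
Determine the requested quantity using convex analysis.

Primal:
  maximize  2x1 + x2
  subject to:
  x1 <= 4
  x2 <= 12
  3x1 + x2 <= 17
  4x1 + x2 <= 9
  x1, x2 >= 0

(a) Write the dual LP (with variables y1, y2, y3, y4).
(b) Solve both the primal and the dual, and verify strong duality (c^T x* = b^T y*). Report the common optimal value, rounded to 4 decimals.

The standard primal-dual pair for 'max c^T x s.t. A x <= b, x >= 0' is:
  Dual:  min b^T y  s.t.  A^T y >= c,  y >= 0.

So the dual LP is:
  minimize  4y1 + 12y2 + 17y3 + 9y4
  subject to:
    y1 + 3y3 + 4y4 >= 2
    y2 + y3 + y4 >= 1
    y1, y2, y3, y4 >= 0

Solving the primal: x* = (0, 9).
  primal value c^T x* = 9.
Solving the dual: y* = (0, 0, 0, 1).
  dual value b^T y* = 9.
Strong duality: c^T x* = b^T y*. Confirmed.

9


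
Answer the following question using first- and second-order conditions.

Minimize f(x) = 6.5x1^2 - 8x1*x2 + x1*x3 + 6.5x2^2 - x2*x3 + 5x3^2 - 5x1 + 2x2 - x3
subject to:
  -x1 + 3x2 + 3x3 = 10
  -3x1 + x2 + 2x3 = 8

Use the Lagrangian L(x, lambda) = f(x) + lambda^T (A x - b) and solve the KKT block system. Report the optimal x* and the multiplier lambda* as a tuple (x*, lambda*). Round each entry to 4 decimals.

Form the Lagrangian:
  L(x, lambda) = (1/2) x^T Q x + c^T x + lambda^T (A x - b)
Stationarity (grad_x L = 0): Q x + c + A^T lambda = 0.
Primal feasibility: A x = b.

This gives the KKT block system:
  [ Q   A^T ] [ x     ]   [-c ]
  [ A    0  ] [ lambda ] = [ b ]

Solving the linear system:
  x*      = (-0.8683, 0.6926, 2.3513)
  lambda* = (-3.4148, -5.354)
  f(x*)   = 40.1775

x* = (-0.8683, 0.6926, 2.3513), lambda* = (-3.4148, -5.354)


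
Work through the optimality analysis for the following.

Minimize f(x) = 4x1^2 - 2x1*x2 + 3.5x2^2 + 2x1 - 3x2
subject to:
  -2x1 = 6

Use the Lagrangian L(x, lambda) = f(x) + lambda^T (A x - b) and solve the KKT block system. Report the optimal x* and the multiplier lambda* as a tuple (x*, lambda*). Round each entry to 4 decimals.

Form the Lagrangian:
  L(x, lambda) = (1/2) x^T Q x + c^T x + lambda^T (A x - b)
Stationarity (grad_x L = 0): Q x + c + A^T lambda = 0.
Primal feasibility: A x = b.

This gives the KKT block system:
  [ Q   A^T ] [ x     ]   [-c ]
  [ A    0  ] [ lambda ] = [ b ]

Solving the linear system:
  x*      = (-3, -0.4286)
  lambda* = (-10.5714)
  f(x*)   = 29.3571

x* = (-3, -0.4286), lambda* = (-10.5714)


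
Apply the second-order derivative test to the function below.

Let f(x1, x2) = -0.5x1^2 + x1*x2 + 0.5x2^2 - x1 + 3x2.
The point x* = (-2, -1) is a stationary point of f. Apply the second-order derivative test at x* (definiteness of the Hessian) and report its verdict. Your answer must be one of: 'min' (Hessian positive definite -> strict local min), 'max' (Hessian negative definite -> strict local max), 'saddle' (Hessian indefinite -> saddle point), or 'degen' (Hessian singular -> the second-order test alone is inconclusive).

Compute the Hessian H = grad^2 f:
  H = [[-1, 1], [1, 1]]
Verify stationarity: grad f(x*) = H x* + g = (0, 0).
Eigenvalues of H: -1.4142, 1.4142.
Eigenvalues have mixed signs, so H is indefinite -> x* is a saddle point.

saddle


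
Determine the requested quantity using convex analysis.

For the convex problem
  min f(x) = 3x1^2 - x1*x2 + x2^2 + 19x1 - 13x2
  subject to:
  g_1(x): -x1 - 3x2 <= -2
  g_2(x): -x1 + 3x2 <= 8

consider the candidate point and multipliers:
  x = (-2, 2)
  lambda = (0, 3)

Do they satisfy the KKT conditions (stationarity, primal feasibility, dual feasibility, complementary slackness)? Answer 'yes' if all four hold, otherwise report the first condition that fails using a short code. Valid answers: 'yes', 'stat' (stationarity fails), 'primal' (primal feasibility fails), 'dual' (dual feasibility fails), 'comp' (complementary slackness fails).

Gradient of f: grad f(x) = Q x + c = (5, -7)
Constraint values g_i(x) = a_i^T x - b_i:
  g_1((-2, 2)) = -2
  g_2((-2, 2)) = 0
Stationarity residual: grad f(x) + sum_i lambda_i a_i = (2, 2)
  -> stationarity FAILS
Primal feasibility (all g_i <= 0): OK
Dual feasibility (all lambda_i >= 0): OK
Complementary slackness (lambda_i * g_i(x) = 0 for all i): OK

Verdict: the first failing condition is stationarity -> stat.

stat


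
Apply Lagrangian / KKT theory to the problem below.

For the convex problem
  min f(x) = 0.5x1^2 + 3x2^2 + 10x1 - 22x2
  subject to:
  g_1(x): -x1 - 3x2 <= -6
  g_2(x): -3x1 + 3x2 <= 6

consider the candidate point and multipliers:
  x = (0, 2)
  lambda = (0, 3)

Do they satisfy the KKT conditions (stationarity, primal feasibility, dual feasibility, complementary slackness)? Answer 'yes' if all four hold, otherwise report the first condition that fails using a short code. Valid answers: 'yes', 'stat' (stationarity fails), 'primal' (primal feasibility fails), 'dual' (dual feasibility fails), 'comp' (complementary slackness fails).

Gradient of f: grad f(x) = Q x + c = (10, -10)
Constraint values g_i(x) = a_i^T x - b_i:
  g_1((0, 2)) = 0
  g_2((0, 2)) = 0
Stationarity residual: grad f(x) + sum_i lambda_i a_i = (1, -1)
  -> stationarity FAILS
Primal feasibility (all g_i <= 0): OK
Dual feasibility (all lambda_i >= 0): OK
Complementary slackness (lambda_i * g_i(x) = 0 for all i): OK

Verdict: the first failing condition is stationarity -> stat.

stat


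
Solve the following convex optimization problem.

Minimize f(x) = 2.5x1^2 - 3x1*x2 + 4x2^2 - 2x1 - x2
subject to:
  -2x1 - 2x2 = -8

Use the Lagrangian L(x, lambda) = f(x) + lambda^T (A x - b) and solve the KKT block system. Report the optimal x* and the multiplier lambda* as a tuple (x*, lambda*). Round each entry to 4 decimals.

Form the Lagrangian:
  L(x, lambda) = (1/2) x^T Q x + c^T x + lambda^T (A x - b)
Stationarity (grad_x L = 0): Q x + c + A^T lambda = 0.
Primal feasibility: A x = b.

This gives the KKT block system:
  [ Q   A^T ] [ x     ]   [-c ]
  [ A    0  ] [ lambda ] = [ b ]

Solving the linear system:
  x*      = (2.3684, 1.6316)
  lambda* = (2.4737)
  f(x*)   = 6.7105

x* = (2.3684, 1.6316), lambda* = (2.4737)


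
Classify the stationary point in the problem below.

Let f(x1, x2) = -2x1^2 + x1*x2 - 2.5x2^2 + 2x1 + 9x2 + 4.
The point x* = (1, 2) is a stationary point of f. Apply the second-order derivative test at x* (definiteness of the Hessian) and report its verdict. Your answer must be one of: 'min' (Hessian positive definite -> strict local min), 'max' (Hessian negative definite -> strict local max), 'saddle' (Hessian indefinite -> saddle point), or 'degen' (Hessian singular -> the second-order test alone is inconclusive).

Compute the Hessian H = grad^2 f:
  H = [[-4, 1], [1, -5]]
Verify stationarity: grad f(x*) = H x* + g = (0, 0).
Eigenvalues of H: -5.618, -3.382.
Both eigenvalues < 0, so H is negative definite -> x* is a strict local max.

max


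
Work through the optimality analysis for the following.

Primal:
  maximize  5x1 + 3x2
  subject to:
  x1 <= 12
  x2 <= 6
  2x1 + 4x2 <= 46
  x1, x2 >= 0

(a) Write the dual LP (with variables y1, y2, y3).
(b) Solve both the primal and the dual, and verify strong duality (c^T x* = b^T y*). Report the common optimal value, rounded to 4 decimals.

The standard primal-dual pair for 'max c^T x s.t. A x <= b, x >= 0' is:
  Dual:  min b^T y  s.t.  A^T y >= c,  y >= 0.

So the dual LP is:
  minimize  12y1 + 6y2 + 46y3
  subject to:
    y1 + 2y3 >= 5
    y2 + 4y3 >= 3
    y1, y2, y3 >= 0

Solving the primal: x* = (12, 5.5).
  primal value c^T x* = 76.5.
Solving the dual: y* = (3.5, 0, 0.75).
  dual value b^T y* = 76.5.
Strong duality: c^T x* = b^T y*. Confirmed.

76.5


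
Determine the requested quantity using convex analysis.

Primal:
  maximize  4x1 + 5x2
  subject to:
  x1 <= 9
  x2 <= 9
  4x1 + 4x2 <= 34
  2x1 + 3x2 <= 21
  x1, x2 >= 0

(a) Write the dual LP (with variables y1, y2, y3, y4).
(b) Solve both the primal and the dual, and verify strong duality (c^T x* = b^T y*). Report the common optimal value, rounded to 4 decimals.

The standard primal-dual pair for 'max c^T x s.t. A x <= b, x >= 0' is:
  Dual:  min b^T y  s.t.  A^T y >= c,  y >= 0.

So the dual LP is:
  minimize  9y1 + 9y2 + 34y3 + 21y4
  subject to:
    y1 + 4y3 + 2y4 >= 4
    y2 + 4y3 + 3y4 >= 5
    y1, y2, y3, y4 >= 0

Solving the primal: x* = (4.5, 4).
  primal value c^T x* = 38.
Solving the dual: y* = (0, 0, 0.5, 1).
  dual value b^T y* = 38.
Strong duality: c^T x* = b^T y*. Confirmed.

38


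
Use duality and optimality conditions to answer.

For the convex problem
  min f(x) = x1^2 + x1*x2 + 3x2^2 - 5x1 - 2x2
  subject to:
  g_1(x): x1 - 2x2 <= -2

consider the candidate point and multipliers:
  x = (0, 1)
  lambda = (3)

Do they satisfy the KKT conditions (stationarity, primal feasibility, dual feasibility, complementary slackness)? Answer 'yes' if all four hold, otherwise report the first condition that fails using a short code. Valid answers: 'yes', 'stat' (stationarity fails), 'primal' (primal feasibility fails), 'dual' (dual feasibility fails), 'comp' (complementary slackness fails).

Gradient of f: grad f(x) = Q x + c = (-4, 4)
Constraint values g_i(x) = a_i^T x - b_i:
  g_1((0, 1)) = 0
Stationarity residual: grad f(x) + sum_i lambda_i a_i = (-1, -2)
  -> stationarity FAILS
Primal feasibility (all g_i <= 0): OK
Dual feasibility (all lambda_i >= 0): OK
Complementary slackness (lambda_i * g_i(x) = 0 for all i): OK

Verdict: the first failing condition is stationarity -> stat.

stat


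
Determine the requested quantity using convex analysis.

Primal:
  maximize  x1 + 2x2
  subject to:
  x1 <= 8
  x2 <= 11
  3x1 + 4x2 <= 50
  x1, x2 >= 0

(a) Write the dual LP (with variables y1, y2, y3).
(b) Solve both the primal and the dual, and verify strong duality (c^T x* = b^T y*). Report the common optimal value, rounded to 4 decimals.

The standard primal-dual pair for 'max c^T x s.t. A x <= b, x >= 0' is:
  Dual:  min b^T y  s.t.  A^T y >= c,  y >= 0.

So the dual LP is:
  minimize  8y1 + 11y2 + 50y3
  subject to:
    y1 + 3y3 >= 1
    y2 + 4y3 >= 2
    y1, y2, y3 >= 0

Solving the primal: x* = (2, 11).
  primal value c^T x* = 24.
Solving the dual: y* = (0, 0.6667, 0.3333).
  dual value b^T y* = 24.
Strong duality: c^T x* = b^T y*. Confirmed.

24


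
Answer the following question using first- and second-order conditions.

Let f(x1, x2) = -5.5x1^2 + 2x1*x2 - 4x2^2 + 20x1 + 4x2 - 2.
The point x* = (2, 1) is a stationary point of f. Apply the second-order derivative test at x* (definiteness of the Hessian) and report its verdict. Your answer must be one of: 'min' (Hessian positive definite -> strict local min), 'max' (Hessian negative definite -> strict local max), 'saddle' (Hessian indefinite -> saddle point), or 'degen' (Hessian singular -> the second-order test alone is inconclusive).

Compute the Hessian H = grad^2 f:
  H = [[-11, 2], [2, -8]]
Verify stationarity: grad f(x*) = H x* + g = (0, 0).
Eigenvalues of H: -12, -7.
Both eigenvalues < 0, so H is negative definite -> x* is a strict local max.

max


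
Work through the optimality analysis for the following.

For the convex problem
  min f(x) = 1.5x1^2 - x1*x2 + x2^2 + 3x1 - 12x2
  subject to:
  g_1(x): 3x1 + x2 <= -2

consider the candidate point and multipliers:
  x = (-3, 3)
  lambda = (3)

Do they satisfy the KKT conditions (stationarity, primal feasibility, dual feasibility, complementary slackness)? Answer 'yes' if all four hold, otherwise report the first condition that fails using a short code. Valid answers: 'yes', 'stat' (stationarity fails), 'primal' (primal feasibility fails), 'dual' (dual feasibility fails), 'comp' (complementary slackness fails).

Gradient of f: grad f(x) = Q x + c = (-9, -3)
Constraint values g_i(x) = a_i^T x - b_i:
  g_1((-3, 3)) = -4
Stationarity residual: grad f(x) + sum_i lambda_i a_i = (0, 0)
  -> stationarity OK
Primal feasibility (all g_i <= 0): OK
Dual feasibility (all lambda_i >= 0): OK
Complementary slackness (lambda_i * g_i(x) = 0 for all i): FAILS

Verdict: the first failing condition is complementary_slackness -> comp.

comp


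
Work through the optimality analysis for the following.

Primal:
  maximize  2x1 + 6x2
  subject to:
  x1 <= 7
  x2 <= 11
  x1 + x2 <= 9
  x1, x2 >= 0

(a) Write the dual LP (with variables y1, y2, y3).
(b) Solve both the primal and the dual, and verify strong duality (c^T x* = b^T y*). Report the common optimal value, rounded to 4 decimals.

The standard primal-dual pair for 'max c^T x s.t. A x <= b, x >= 0' is:
  Dual:  min b^T y  s.t.  A^T y >= c,  y >= 0.

So the dual LP is:
  minimize  7y1 + 11y2 + 9y3
  subject to:
    y1 + y3 >= 2
    y2 + y3 >= 6
    y1, y2, y3 >= 0

Solving the primal: x* = (0, 9).
  primal value c^T x* = 54.
Solving the dual: y* = (0, 0, 6).
  dual value b^T y* = 54.
Strong duality: c^T x* = b^T y*. Confirmed.

54


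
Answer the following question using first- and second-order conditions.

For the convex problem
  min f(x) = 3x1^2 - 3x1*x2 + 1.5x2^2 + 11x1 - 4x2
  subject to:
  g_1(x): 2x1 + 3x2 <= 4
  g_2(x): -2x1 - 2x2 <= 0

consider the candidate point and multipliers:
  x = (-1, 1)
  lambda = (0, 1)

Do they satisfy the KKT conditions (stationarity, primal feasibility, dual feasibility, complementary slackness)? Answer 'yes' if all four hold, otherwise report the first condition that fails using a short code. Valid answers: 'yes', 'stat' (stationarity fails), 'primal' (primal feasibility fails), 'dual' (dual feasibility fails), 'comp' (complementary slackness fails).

Gradient of f: grad f(x) = Q x + c = (2, 2)
Constraint values g_i(x) = a_i^T x - b_i:
  g_1((-1, 1)) = -3
  g_2((-1, 1)) = 0
Stationarity residual: grad f(x) + sum_i lambda_i a_i = (0, 0)
  -> stationarity OK
Primal feasibility (all g_i <= 0): OK
Dual feasibility (all lambda_i >= 0): OK
Complementary slackness (lambda_i * g_i(x) = 0 for all i): OK

Verdict: yes, KKT holds.

yes


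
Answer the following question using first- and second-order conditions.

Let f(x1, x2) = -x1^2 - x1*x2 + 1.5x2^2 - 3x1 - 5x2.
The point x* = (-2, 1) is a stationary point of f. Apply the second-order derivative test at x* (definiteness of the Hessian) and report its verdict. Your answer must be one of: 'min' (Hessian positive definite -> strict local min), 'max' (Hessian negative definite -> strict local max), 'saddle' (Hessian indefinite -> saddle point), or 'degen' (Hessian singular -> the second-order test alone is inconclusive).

Compute the Hessian H = grad^2 f:
  H = [[-2, -1], [-1, 3]]
Verify stationarity: grad f(x*) = H x* + g = (0, 0).
Eigenvalues of H: -2.1926, 3.1926.
Eigenvalues have mixed signs, so H is indefinite -> x* is a saddle point.

saddle


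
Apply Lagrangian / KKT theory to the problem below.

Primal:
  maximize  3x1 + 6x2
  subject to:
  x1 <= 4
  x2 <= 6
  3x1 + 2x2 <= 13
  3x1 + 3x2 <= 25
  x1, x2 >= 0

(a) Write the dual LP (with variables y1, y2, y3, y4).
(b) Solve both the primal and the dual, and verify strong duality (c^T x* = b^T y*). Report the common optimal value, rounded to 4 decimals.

The standard primal-dual pair for 'max c^T x s.t. A x <= b, x >= 0' is:
  Dual:  min b^T y  s.t.  A^T y >= c,  y >= 0.

So the dual LP is:
  minimize  4y1 + 6y2 + 13y3 + 25y4
  subject to:
    y1 + 3y3 + 3y4 >= 3
    y2 + 2y3 + 3y4 >= 6
    y1, y2, y3, y4 >= 0

Solving the primal: x* = (0.3333, 6).
  primal value c^T x* = 37.
Solving the dual: y* = (0, 4, 1, 0).
  dual value b^T y* = 37.
Strong duality: c^T x* = b^T y*. Confirmed.

37
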